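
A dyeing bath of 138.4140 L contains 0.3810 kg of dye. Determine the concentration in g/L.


Formula: Conc = dye_mass(kg) / volume(L) * 1000
Substituting: Conc = 0.3810 / 138.4140 * 1000
Result: 2.7526 g/L


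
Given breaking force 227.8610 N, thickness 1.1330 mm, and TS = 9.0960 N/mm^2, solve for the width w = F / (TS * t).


Formula: w = F / (TS * t)
Substituting: w = 227.8610 / (9.0960 * 1.1330)
Result: 22.1100 mm


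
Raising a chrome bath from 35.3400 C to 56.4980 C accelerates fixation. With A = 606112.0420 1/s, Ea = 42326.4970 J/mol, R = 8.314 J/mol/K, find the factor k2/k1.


T1 = 35.3400 + 273.15 = 308.4900 K; T2 = 56.4980 + 273.15 = 329.6480 K
k1 = A * exp(-Ea/(R*T1)) = 606112.0420 * exp(-42326.4970/(8.314*308.4900)) = 0.0412495 1/s
k2 = A * exp(-Ea/(R*T2)) = 606112.0420 * exp(-42326.4970/(8.314*329.6480)) = 0.1190 1/s
k2/k1 = 0.1190 / 0.0412495 = 2.8841


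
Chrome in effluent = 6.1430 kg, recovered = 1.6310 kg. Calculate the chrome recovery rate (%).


Formula: Recovery = recovered / input * 100
Substituting: Recovery = 1.6310 / 6.1430 * 100
Result: 26.5505 %


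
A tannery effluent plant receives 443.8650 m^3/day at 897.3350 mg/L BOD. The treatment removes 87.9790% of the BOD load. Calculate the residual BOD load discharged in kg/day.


Load_in = volume * conc / 1000 = 443.8650 * 897.3350 / 1000 = 398.2956 kg/day
Removed = Load_in * eff / 100 = 398.2956 * 87.9790 / 100 = 350.4165 kg/day
Load_out = Load_in - Removed = 398.2956 - 350.4165 = 47.8791 kg/day


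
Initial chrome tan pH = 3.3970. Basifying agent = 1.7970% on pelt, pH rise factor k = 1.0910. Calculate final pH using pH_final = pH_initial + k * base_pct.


Formula: pH_final = pH_initial + k * base_pct
Substituting: pH_final = 3.3970 + 1.0910 * 1.7970
Result: 5.3575


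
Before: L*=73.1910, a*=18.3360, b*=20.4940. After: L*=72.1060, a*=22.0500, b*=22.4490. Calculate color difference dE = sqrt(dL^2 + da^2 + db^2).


dL = -1.0850, da = 3.7140, db = 1.9550
dE = sqrt((-1.0850)^2 + 3.7140^2 + 1.9550^2) = 4.3351


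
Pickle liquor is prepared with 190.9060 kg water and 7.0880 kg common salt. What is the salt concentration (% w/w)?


Formula: Conc = salt / (water + salt) * 100
Substituting: Conc = 7.0880 / (190.9060 + 7.0880) * 100
Result: 3.5799 %


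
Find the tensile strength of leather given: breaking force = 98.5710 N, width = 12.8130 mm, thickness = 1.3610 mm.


Formula: TS = force / (width * thickness)
Substituting: TS = 98.5710 / (12.8130 * 1.3610)
Result: 5.6525 N/mm^2


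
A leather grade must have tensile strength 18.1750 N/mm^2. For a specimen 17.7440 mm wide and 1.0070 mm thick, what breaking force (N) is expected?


Formula: F = TS * w * t
Substituting: F = 18.1750 * 17.7440 * 1.0070
Result: 324.7547 N


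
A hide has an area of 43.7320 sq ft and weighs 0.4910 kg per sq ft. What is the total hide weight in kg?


Formula: Weight = area * weight_per_sqft
Substituting: Weight = 43.7320 * 0.4910
Result: 21.4724 kg


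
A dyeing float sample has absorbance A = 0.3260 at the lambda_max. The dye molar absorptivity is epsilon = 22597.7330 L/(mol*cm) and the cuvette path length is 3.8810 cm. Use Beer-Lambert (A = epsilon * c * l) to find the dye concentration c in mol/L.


Formula: c = A / (epsilon * l)
Substituting: c = 0.3260 / (22597.7330 * 3.8810)
Result: 3.7171e-06 mol/L


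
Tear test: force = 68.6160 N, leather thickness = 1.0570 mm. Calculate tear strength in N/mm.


Formula: Tear strength = force / thickness
Substituting: Tear strength = 68.6160 / 1.0570
Result: 64.9158 N/mm


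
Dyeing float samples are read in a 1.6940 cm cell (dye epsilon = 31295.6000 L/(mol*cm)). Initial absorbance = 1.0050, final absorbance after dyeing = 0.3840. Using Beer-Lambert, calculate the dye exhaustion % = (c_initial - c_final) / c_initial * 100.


c_initial = A_i / (epsilon * l) = 1.0050 / (31295.6000 * 1.6940) = 1.8957e-05 mol/L
c_final = A_f / (epsilon * l) = 0.3840 / (31295.6000 * 1.6940) = 7.2433e-06 mol/L
Exhaustion = (c_initial - c_final) / c_initial * 100 = (1.8957e-05 - 7.2433e-06) / 1.8957e-05 * 100 = 61.7910 %


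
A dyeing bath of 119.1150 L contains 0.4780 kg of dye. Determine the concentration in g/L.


Formula: Conc = dye_mass(kg) / volume(L) * 1000
Substituting: Conc = 0.4780 / 119.1150 * 1000
Result: 4.0129 g/L


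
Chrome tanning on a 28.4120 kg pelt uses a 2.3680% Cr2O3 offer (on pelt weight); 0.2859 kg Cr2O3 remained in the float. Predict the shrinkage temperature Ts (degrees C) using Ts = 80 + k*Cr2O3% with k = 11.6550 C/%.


Offered = pelt * offer_pct / 100 = 28.4120 * 2.3680 / 100 = 0.6728 kg
Uptake = offered - residual = 0.6728 - 0.2859 = 0.3869 kg
Cr2O3% on pelt = uptake / pelt * 100 = 0.3869 / 28.4120 * 100 = 1.3617 %
Ts = 80 + k * Cr2O3% = 80 + 11.6550 * 1.3617 = 95.8710 C


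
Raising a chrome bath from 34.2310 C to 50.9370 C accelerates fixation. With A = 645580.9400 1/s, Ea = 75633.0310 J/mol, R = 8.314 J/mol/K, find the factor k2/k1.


T1 = 34.2310 + 273.15 = 307.3810 K; T2 = 50.9370 + 273.15 = 324.0870 K
k1 = A * exp(-Ea/(R*T1)) = 645580.9400 * exp(-75633.0310/(8.314*307.3810)) = 9.0537e-08 1/s
k2 = A * exp(-Ea/(R*T2)) = 645580.9400 * exp(-75633.0310/(8.314*324.0870)) = 4.1627e-07 1/s
k2/k1 = 4.1627e-07 / 9.0537e-08 = 4.5978


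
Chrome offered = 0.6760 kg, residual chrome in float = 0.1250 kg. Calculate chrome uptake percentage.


Formula: Uptake = (offered - residual) / offered * 100
Substituting: Uptake = (0.6760 - 0.1250) / 0.6760 * 100
Result: 81.5089 %


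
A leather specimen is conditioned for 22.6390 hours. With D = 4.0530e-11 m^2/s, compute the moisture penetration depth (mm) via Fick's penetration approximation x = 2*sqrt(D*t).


t = 22.6390 hr * 3600 = 81500.4000 s
D * t = 4.0530e-11 * 81500.4000 = 3.3032e-06
x = 2 * sqrt(D*t) = 2 * sqrt(3.3032e-06) = 0.00363495 m = 3.6349 mm


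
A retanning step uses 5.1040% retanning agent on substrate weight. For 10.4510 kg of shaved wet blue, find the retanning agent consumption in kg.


Formula: Retan = substrate * pct / 100
Substituting: Retan = 10.4510 * 5.1040 / 100
Result: 0.5334 kg


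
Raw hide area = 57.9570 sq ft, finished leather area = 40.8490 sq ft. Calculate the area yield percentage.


Formula: Yield = finished / raw * 100
Substituting: Yield = 40.8490 / 57.9570 * 100
Result: 70.4816 %


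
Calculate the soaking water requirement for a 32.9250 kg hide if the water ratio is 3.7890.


Formula: Water = hide_weight * ratio
Substituting: Water = 32.9250 * 3.7890
Result: 124.7528 kg


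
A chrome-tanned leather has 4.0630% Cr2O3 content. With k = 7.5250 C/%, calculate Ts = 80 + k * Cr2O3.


Formula: Ts = 80 + k * Cr2O3
Substituting: Ts = 80 + 7.5250 * 4.0630
Result: 110.5741 C


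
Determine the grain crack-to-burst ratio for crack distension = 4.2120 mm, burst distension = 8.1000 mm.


Formula: Ratio = crack / burst
Substituting: Ratio = 4.2120 / 8.1000
Result: 0.5200


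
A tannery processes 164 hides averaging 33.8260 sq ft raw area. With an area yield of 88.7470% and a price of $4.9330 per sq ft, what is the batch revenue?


Raw_total = N * avg_area = 164 * 33.8260 = 5547.4640 sq ft
Finished = Raw_total * yield / 100 = 5547.4640 * 88.7470 / 100 = 4923.2079 sq ft
Value = Finished * price = 4923.2079 * 4.9330 = 24286.1845 $


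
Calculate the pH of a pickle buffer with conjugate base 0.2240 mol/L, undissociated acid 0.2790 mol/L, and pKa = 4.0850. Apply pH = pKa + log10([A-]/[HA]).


ratio = [A-] / [HA] = 0.2240 / 0.2790 = 0.8029
log10(ratio) = -0.0953562
pH = pKa + log10(ratio) = 4.0850 - 0.0953562 = 3.9896


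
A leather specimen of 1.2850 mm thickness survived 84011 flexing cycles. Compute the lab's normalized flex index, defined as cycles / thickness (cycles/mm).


Formula: Index = cycles / thickness
Substituting: Index = 84011 / 1.2850
Result: 65378.2101 cycles/mm


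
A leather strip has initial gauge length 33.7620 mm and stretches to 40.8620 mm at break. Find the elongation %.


Formula: Elongation = (Lf - L0) / L0 * 100
Substituting: Elongation = (40.8620 - 33.7620) / 33.7620 * 100
Result: 21.0296 %


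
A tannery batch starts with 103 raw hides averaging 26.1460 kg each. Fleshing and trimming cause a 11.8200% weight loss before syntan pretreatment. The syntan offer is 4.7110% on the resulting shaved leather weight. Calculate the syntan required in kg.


Total_raw = N * avg_wt = 103 * 26.1460 = 2693.0380 kg
Substrate = Total_raw * (1 - loss/100) = 2693.0380 * (1 - 11.8200/100) = 2374.7209 kg
Syntan = Substrate * pct / 100 = 2374.7209 * 4.7110 / 100 = 111.8731 kg


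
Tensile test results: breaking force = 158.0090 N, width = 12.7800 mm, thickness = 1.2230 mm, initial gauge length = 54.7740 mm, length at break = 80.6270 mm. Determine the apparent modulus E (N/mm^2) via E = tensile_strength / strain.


TS = F / (w * t) = 158.0090 / (12.7800 * 1.2230) = 10.1094 N/mm^2
strain = (Lf - L0) / L0 = (80.6270 - 54.7740) / 54.7740 = 0.4720
E = TS / strain = 10.1094 / 0.4720 = 21.4184 N/mm^2


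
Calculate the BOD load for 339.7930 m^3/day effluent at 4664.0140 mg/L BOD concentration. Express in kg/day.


Formula: BOD_load = volume * conc / 1000
Substituting: BOD_load = 339.7930 * 4664.0140 / 1000
Result: 1584.7993 kg/day


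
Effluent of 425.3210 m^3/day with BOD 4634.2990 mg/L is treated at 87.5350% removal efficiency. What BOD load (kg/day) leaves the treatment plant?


Load_in = volume * conc / 1000 = 425.3210 * 4634.2990 / 1000 = 1971.0647 kg/day
Removed = Load_in * eff / 100 = 1971.0647 * 87.5350 / 100 = 1725.3715 kg/day
Load_out = Load_in - Removed = 1971.0647 - 1725.3715 = 245.6932 kg/day


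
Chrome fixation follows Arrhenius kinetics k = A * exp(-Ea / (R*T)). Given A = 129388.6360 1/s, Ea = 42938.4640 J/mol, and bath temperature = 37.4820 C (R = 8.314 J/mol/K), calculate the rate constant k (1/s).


T_K = T_C + 273.15 = 37.4820 + 273.15 = 310.6320 K
exponent = -Ea / (R * T_K) = -42938.4640 / (8.314 * 310.6320) = -16.6261
k = A * exp(exponent) = 129388.6360 * exp(-16.6261) = 0.00778528 1/s


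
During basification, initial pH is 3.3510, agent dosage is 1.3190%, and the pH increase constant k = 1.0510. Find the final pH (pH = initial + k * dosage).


Formula: pH_final = pH_initial + k * base_pct
Substituting: pH_final = 3.3510 + 1.0510 * 1.3190
Result: 4.7373


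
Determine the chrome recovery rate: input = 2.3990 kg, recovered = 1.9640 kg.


Formula: Recovery = recovered / input * 100
Substituting: Recovery = 1.9640 / 2.3990 * 100
Result: 81.8674 %


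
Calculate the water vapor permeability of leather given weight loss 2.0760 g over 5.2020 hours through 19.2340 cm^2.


Formula: WVP = loss / (area * time)
Substituting: WVP = 2.0760 / (19.2340 * 5.2020)
Result: 0.0207485 g/(cm^2*hr)


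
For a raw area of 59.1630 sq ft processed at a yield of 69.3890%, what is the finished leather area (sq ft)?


Formula: finished = raw * yield / 100
Substituting: finished = 59.1630 * 69.3890 / 100
Result: 41.0526 sq ft


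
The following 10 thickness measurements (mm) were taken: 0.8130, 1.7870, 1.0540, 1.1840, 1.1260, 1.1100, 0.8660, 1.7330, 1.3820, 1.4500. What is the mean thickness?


Formula: Average = sum / n
Substituting: Average = 12.5050 / 10
Result: 1.2505 mm


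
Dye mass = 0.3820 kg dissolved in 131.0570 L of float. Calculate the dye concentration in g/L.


Formula: Conc = dye_mass(kg) / volume(L) * 1000
Substituting: Conc = 0.3820 / 131.0570 * 1000
Result: 2.9148 g/L


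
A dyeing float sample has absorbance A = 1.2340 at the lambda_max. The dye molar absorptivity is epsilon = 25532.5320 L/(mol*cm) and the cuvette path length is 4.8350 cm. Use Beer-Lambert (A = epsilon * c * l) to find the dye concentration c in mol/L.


Formula: c = A / (epsilon * l)
Substituting: c = 1.2340 / (25532.5320 * 4.8350)
Result: 9.9960e-06 mol/L


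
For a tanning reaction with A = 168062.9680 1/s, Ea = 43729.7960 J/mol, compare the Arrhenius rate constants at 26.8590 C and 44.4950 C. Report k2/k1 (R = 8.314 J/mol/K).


T1 = 26.8590 + 273.15 = 300.0090 K; T2 = 44.4950 + 273.15 = 317.6450 K
k1 = A * exp(-Ea/(R*T1)) = 168062.9680 * exp(-43729.7960/(8.314*300.0090)) = 0.00408688 1/s
k2 = A * exp(-Ea/(R*T2)) = 168062.9680 * exp(-43729.7960/(8.314*317.6450)) = 0.0108177 1/s
k2/k1 = 0.0108177 / 0.00408688 = 2.6469


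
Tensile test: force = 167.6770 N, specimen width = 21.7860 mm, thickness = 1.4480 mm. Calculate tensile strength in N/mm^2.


Formula: TS = force / (width * thickness)
Substituting: TS = 167.6770 / (21.7860 * 1.4480)
Result: 5.3153 N/mm^2


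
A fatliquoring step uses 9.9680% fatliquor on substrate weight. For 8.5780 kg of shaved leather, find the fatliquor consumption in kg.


Formula: Fat = substrate * pct / 100
Substituting: Fat = 8.5780 * 9.9680 / 100
Result: 0.8551 kg


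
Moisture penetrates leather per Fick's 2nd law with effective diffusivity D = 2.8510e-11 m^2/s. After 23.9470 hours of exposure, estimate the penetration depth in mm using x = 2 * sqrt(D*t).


t = 23.9470 hr * 3600 = 86209.2000 s
D * t = 2.8510e-11 * 86209.2000 = 2.4578e-06
x = 2 * sqrt(D*t) = 2 * sqrt(2.4578e-06) = 0.00313549 m = 3.1355 mm


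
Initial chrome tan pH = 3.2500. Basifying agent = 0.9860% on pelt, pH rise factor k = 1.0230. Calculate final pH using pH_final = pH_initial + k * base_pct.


Formula: pH_final = pH_initial + k * base_pct
Substituting: pH_final = 3.2500 + 1.0230 * 0.9860
Result: 4.2587


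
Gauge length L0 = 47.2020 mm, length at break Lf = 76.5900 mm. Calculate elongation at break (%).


Formula: Elongation = (Lf - L0) / L0 * 100
Substituting: Elongation = (76.5900 - 47.2020) / 47.2020 * 100
Result: 62.2601 %


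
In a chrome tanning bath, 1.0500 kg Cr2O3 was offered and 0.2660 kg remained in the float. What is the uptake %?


Formula: Uptake = (offered - residual) / offered * 100
Substituting: Uptake = (1.0500 - 0.2660) / 1.0500 * 100
Result: 74.6667 %


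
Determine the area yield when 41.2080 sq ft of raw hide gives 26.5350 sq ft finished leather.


Formula: Yield = finished / raw * 100
Substituting: Yield = 26.5350 / 41.2080 * 100
Result: 64.3928 %


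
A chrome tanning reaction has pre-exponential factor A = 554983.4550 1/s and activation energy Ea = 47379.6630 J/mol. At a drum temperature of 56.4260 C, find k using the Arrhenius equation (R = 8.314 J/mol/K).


T_K = T_C + 273.15 = 56.4260 + 273.15 = 329.5760 K
exponent = -Ea / (R * T_K) = -47379.6630 / (8.314 * 329.5760) = -17.2912
k = A * exp(exponent) = 554983.4550 * exp(-17.2912) = 0.0171706 1/s


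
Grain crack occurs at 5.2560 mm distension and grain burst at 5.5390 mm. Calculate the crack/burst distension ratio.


Formula: Ratio = crack / burst
Substituting: Ratio = 5.2560 / 5.5390
Result: 0.9489


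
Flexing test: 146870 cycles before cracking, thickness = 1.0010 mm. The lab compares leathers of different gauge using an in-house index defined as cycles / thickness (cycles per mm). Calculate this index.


Formula: Index = cycles / thickness
Substituting: Index = 146870 / 1.0010
Result: 146723.2767 cycles/mm


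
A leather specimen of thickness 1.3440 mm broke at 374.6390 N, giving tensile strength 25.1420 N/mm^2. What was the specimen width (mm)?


Formula: w = F / (TS * t)
Substituting: w = 374.6390 / (25.1420 * 1.3440)
Result: 11.0870 mm


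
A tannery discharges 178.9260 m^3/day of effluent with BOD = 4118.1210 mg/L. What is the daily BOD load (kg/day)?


Formula: BOD_load = volume * conc / 1000
Substituting: BOD_load = 178.9260 * 4118.1210 / 1000
Result: 736.8389 kg/day


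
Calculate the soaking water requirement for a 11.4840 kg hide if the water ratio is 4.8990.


Formula: Water = hide_weight * ratio
Substituting: Water = 11.4840 * 4.8990
Result: 56.2601 kg


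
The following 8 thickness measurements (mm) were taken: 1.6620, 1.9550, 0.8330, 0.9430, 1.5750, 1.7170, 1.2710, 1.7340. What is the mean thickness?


Formula: Average = sum / n
Substituting: Average = 11.6900 / 8
Result: 1.4612 mm


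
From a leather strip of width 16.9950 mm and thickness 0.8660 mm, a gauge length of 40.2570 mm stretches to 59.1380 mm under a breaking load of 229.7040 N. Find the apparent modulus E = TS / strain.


TS = F / (w * t) = 229.7040 / (16.9950 * 0.8660) = 15.6074 N/mm^2
strain = (Lf - L0) / L0 = (59.1380 - 40.2570) / 40.2570 = 0.4690
E = TS / strain = 15.6074 / 0.4690 = 33.2771 N/mm^2


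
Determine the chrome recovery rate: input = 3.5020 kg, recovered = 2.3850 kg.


Formula: Recovery = recovered / input * 100
Substituting: Recovery = 2.3850 / 3.5020 * 100
Result: 68.1039 %


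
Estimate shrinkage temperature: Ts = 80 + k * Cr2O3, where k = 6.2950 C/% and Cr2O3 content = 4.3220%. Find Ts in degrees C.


Formula: Ts = 80 + k * Cr2O3
Substituting: Ts = 80 + 6.2950 * 4.3220
Result: 107.2070 C


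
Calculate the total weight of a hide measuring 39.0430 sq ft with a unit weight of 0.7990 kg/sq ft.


Formula: Weight = area * weight_per_sqft
Substituting: Weight = 39.0430 * 0.7990
Result: 31.1954 kg


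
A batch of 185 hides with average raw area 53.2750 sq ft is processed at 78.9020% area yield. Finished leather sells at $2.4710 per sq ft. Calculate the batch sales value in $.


Raw_total = N * avg_area = 185 * 53.2750 = 9855.8750 sq ft
Finished = Raw_total * yield / 100 = 9855.8750 * 78.9020 / 100 = 7776.4825 sq ft
Value = Finished * price = 7776.4825 * 2.4710 = 19215.6882 $


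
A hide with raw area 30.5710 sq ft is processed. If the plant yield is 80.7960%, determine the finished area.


Formula: finished = raw * yield / 100
Substituting: finished = 30.5710 * 80.7960 / 100
Result: 24.7001 sq ft


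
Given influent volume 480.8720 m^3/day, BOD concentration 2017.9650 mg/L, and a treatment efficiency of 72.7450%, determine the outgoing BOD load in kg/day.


Load_in = volume * conc / 1000 = 480.8720 * 2017.9650 / 1000 = 970.3829 kg/day
Removed = Load_in * eff / 100 = 970.3829 * 72.7450 / 100 = 705.9050 kg/day
Load_out = Load_in - Removed = 970.3829 - 705.9050 = 264.4778 kg/day


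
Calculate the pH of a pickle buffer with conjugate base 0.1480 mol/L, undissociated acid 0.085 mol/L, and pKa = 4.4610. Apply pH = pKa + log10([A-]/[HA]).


ratio = [A-] / [HA] = 0.1480 / 0.085 = 1.7412
log10(ratio) = 0.2408
pH = pKa + log10(ratio) = 4.4610 + 0.2408 = 4.7018


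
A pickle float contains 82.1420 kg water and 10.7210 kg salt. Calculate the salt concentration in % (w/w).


Formula: Conc = salt / (water + salt) * 100
Substituting: Conc = 10.7210 / (82.1420 + 10.7210) * 100
Result: 11.5450 %


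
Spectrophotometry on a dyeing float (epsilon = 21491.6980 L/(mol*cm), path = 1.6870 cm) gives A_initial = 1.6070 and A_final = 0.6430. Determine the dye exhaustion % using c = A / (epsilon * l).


c_initial = A_i / (epsilon * l) = 1.6070 / (21491.6980 * 1.6870) = 4.4323e-05 mol/L
c_final = A_f / (epsilon * l) = 0.6430 / (21491.6980 * 1.6870) = 1.7735e-05 mol/L
Exhaustion = (c_initial - c_final) / c_initial * 100 = (4.4323e-05 - 1.7735e-05) / 4.4323e-05 * 100 = 59.9876 %


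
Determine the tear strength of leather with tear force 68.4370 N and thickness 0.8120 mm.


Formula: Tear strength = force / thickness
Substituting: Tear strength = 68.4370 / 0.8120
Result: 84.2820 N/mm


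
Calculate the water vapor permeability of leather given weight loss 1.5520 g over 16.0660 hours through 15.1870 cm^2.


Formula: WVP = loss / (area * time)
Substituting: WVP = 1.5520 / (15.1870 * 16.0660)
Result: 0.0063608 g/(cm^2*hr)


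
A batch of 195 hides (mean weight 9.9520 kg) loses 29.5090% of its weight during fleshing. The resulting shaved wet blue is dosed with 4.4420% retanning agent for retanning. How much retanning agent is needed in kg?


Total_raw = N * avg_wt = 195 * 9.9520 = 1940.6400 kg
Substrate = Total_raw * (1 - loss/100) = 1940.6400 * (1 - 29.5090/100) = 1367.9765 kg
Retan = Substrate * pct / 100 = 1367.9765 * 4.4420 / 100 = 60.7655 kg


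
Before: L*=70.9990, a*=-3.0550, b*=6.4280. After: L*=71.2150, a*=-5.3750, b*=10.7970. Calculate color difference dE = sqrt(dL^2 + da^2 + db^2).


dL = 0.2160, da = -2.3200, db = 4.3690
dE = sqrt(0.2160^2 + (-2.3200)^2 + 4.3690^2) = 4.9515


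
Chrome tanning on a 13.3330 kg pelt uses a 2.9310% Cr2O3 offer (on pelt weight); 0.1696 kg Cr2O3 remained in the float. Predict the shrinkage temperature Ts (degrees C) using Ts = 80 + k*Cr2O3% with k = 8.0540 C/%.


Offered = pelt * offer_pct / 100 = 13.3330 * 2.9310 / 100 = 0.3908 kg
Uptake = offered - residual = 0.3908 - 0.1696 = 0.2212 kg
Cr2O3% on pelt = uptake / pelt * 100 = 0.2212 / 13.3330 * 100 = 1.6590 %
Ts = 80 + k * Cr2O3% = 80 + 8.0540 * 1.6590 = 93.3613 C


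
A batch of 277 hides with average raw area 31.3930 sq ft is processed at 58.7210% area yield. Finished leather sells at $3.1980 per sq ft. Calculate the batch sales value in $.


Raw_total = N * avg_area = 277 * 31.3930 = 8695.8610 sq ft
Finished = Raw_total * yield / 100 = 8695.8610 * 58.7210 / 100 = 5106.2965 sq ft
Value = Finished * price = 5106.2965 * 3.1980 = 16329.9363 $


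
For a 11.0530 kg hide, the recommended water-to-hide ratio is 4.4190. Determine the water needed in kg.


Formula: Water = hide_weight * ratio
Substituting: Water = 11.0530 * 4.4190
Result: 48.8432 kg


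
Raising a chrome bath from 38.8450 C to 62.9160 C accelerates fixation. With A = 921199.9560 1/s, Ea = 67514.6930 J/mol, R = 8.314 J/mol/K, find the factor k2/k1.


T1 = 38.8450 + 273.15 = 311.9950 K; T2 = 62.9160 + 273.15 = 336.0660 K
k1 = A * exp(-Ea/(R*T1)) = 921199.9560 * exp(-67514.6930/(8.314*311.9950)) = 4.5766e-06 1/s
k2 = A * exp(-Ea/(R*T2)) = 921199.9560 * exp(-67514.6930/(8.314*336.0660)) = 2.9525e-05 1/s
k2/k1 = 2.9525e-05 / 4.5766e-06 = 6.4513


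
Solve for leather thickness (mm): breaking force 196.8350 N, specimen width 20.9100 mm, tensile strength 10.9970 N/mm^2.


Formula: t = F / (TS * w)
Substituting: t = 196.8350 / (10.9970 * 20.9100)
Result: 0.8560 mm


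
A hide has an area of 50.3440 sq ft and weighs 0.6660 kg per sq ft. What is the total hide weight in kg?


Formula: Weight = area * weight_per_sqft
Substituting: Weight = 50.3440 * 0.6660
Result: 33.5291 kg


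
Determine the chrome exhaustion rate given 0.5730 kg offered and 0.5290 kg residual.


Formula: Uptake = (offered - residual) / offered * 100
Substituting: Uptake = (0.5730 - 0.5290) / 0.5730 * 100
Result: 7.6789 %


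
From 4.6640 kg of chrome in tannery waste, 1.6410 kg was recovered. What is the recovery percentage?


Formula: Recovery = recovered / input * 100
Substituting: Recovery = 1.6410 / 4.6640 * 100
Result: 35.1844 %


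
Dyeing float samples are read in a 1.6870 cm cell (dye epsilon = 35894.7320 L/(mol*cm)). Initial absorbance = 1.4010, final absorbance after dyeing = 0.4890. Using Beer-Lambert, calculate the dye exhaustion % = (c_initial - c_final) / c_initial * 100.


c_initial = A_i / (epsilon * l) = 1.4010 / (35894.7320 * 1.6870) = 2.3136e-05 mol/L
c_final = A_f / (epsilon * l) = 0.4890 / (35894.7320 * 1.6870) = 8.0754e-06 mol/L
Exhaustion = (c_initial - c_final) / c_initial * 100 = (2.3136e-05 - 8.0754e-06) / 2.3136e-05 * 100 = 65.0964 %


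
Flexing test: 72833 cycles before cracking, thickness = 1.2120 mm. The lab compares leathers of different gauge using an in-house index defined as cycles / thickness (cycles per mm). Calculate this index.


Formula: Index = cycles / thickness
Substituting: Index = 72833 / 1.2120
Result: 60093.2343 cycles/mm


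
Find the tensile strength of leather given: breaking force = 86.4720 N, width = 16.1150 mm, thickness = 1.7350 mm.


Formula: TS = force / (width * thickness)
Substituting: TS = 86.4720 / (16.1150 * 1.7350)
Result: 3.0928 N/mm^2


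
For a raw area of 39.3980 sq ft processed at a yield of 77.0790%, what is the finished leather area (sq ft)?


Formula: finished = raw * yield / 100
Substituting: finished = 39.3980 * 77.0790 / 100
Result: 30.3676 sq ft


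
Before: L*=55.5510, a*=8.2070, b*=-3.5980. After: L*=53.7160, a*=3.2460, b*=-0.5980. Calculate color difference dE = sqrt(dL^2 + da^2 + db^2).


dL = -1.8350, da = -4.9610, db = 3.0000
dE = sqrt((-1.8350)^2 + (-4.9610)^2 + 3.0000^2) = 6.0810


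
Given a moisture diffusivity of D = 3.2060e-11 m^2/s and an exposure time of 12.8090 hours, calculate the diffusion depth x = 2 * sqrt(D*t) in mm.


t = 12.8090 hr * 3600 = 46112.4000 s
D * t = 3.2060e-11 * 46112.4000 = 1.4784e-06
x = 2 * sqrt(D*t) = 2 * sqrt(1.4784e-06) = 0.00243176 m = 2.4318 mm


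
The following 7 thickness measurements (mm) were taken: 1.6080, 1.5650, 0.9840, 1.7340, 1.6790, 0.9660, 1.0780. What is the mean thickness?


Formula: Average = sum / n
Substituting: Average = 9.6140 / 7
Result: 1.3734 mm


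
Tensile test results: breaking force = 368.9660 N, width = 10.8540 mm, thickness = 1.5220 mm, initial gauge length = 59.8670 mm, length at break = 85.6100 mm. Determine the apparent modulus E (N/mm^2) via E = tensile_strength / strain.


TS = F / (w * t) = 368.9660 / (10.8540 * 1.5220) = 22.3348 N/mm^2
strain = (Lf - L0) / L0 = (85.6100 - 59.8670) / 59.8670 = 0.4300
E = TS / strain = 22.3348 / 0.4300 = 51.9410 N/mm^2


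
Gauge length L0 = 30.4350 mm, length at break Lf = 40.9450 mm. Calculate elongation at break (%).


Formula: Elongation = (Lf - L0) / L0 * 100
Substituting: Elongation = (40.9450 - 30.4350) / 30.4350 * 100
Result: 34.5326 %


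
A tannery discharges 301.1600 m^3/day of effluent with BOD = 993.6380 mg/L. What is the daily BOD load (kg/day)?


Formula: BOD_load = volume * conc / 1000
Substituting: BOD_load = 301.1600 * 993.6380 / 1000
Result: 299.2440 kg/day


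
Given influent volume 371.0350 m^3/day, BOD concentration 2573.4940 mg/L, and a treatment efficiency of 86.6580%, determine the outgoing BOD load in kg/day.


Load_in = volume * conc / 1000 = 371.0350 * 2573.4940 / 1000 = 954.8563 kg/day
Removed = Load_in * eff / 100 = 954.8563 * 86.6580 / 100 = 827.4594 kg/day
Load_out = Load_in - Removed = 954.8563 - 827.4594 = 127.3969 kg/day


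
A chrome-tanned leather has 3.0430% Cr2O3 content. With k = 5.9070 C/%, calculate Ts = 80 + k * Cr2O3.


Formula: Ts = 80 + k * Cr2O3
Substituting: Ts = 80 + 5.9070 * 3.0430
Result: 97.9750 C


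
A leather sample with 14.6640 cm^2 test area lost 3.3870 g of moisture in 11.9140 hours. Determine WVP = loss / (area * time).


Formula: WVP = loss / (area * time)
Substituting: WVP = 3.3870 / (14.6640 * 11.9140)
Result: 0.0193868 g/(cm^2*hr)


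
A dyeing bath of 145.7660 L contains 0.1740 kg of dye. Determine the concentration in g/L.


Formula: Conc = dye_mass(kg) / volume(L) * 1000
Substituting: Conc = 0.1740 / 145.7660 * 1000
Result: 1.1937 g/L


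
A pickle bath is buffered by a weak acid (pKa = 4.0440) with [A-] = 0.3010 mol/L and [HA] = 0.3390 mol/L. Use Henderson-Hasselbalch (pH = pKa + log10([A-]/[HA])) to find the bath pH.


ratio = [A-] / [HA] = 0.3010 / 0.3390 = 0.8879
log10(ratio) = -0.0516332
pH = pKa + log10(ratio) = 4.0440 - 0.0516332 = 3.9924


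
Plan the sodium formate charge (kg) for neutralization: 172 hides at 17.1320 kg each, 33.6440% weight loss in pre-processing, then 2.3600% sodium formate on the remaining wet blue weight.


Total_raw = N * avg_wt = 172 * 17.1320 = 2946.7040 kg
Substrate = Total_raw * (1 - loss/100) = 2946.7040 * (1 - 33.6440/100) = 1955.3149 kg
Neutralizer = Substrate * pct / 100 = 1955.3149 * 2.3600 / 100 = 46.1454 kg


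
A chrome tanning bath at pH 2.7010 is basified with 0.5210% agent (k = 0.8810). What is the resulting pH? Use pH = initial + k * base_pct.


Formula: pH_final = pH_initial + k * base_pct
Substituting: pH_final = 2.7010 + 0.8810 * 0.5210
Result: 3.1600


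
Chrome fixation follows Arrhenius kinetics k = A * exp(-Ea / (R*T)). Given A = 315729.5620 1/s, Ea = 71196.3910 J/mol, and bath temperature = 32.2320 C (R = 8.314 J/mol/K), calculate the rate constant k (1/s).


T_K = T_C + 273.15 = 32.2320 + 273.15 = 305.3820 K
exponent = -Ea / (R * T_K) = -71196.3910 / (8.314 * 305.3820) = -28.0417
k = A * exp(exponent) = 315729.5620 * exp(-28.0417) = 2.0939e-07 1/s


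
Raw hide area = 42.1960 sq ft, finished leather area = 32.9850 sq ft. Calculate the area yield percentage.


Formula: Yield = finished / raw * 100
Substituting: Yield = 32.9850 / 42.1960 * 100
Result: 78.1709 %


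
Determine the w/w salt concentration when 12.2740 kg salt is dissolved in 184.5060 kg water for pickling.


Formula: Conc = salt / (water + salt) * 100
Substituting: Conc = 12.2740 / (184.5060 + 12.2740) * 100
Result: 6.2374 %


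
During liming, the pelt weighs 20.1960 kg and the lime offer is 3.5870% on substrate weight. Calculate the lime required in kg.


Formula: Lime = substrate * pct / 100
Substituting: Lime = 20.1960 * 3.5870 / 100
Result: 0.7244 kg


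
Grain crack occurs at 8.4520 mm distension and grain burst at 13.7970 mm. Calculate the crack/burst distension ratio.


Formula: Ratio = crack / burst
Substituting: Ratio = 8.4520 / 13.7970
Result: 0.6126


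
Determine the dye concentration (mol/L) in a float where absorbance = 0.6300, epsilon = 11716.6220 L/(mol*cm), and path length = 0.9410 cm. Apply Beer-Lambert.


Formula: c = A / (epsilon * l)
Substituting: c = 0.6300 / (11716.6220 * 0.9410)
Result: 5.7141e-05 mol/L


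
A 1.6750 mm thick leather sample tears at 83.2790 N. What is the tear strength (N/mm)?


Formula: Tear strength = force / thickness
Substituting: Tear strength = 83.2790 / 1.6750
Result: 49.7188 N/mm


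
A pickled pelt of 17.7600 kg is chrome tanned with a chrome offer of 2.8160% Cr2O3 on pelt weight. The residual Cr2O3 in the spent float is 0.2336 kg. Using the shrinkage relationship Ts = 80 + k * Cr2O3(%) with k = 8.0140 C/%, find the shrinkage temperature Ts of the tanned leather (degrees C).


Offered = pelt * offer_pct / 100 = 17.7600 * 2.8160 / 100 = 0.5001 kg
Uptake = offered - residual = 0.5001 - 0.2336 = 0.2665 kg
Cr2O3% on pelt = uptake / pelt * 100 = 0.2665 / 17.7600 * 100 = 1.5007 %
Ts = 80 + k * Cr2O3% = 80 + 8.0140 * 1.5007 = 92.0265 C


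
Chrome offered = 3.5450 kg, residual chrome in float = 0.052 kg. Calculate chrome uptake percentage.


Formula: Uptake = (offered - residual) / offered * 100
Substituting: Uptake = (3.5450 - 0.052) / 3.5450 * 100
Result: 98.5331 %


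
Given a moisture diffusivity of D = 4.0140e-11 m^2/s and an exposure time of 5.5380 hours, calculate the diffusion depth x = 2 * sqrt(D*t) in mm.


t = 5.5380 hr * 3600 = 19936.8000 s
D * t = 4.0140e-11 * 19936.8000 = 8.0026e-07
x = 2 * sqrt(D*t) = 2 * sqrt(8.0026e-07) = 0.00178915 m = 1.7891 mm


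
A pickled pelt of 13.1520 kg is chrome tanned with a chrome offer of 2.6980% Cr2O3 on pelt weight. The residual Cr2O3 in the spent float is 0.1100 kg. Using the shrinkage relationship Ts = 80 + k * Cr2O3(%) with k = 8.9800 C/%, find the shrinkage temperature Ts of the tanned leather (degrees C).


Offered = pelt * offer_pct / 100 = 13.1520 * 2.6980 / 100 = 0.3548 kg
Uptake = offered - residual = 0.3548 - 0.1100 = 0.2448 kg
Cr2O3% on pelt = uptake / pelt * 100 = 0.2448 / 13.1520 * 100 = 1.8616 %
Ts = 80 + k * Cr2O3% = 80 + 8.9800 * 1.8616 = 96.7174 C


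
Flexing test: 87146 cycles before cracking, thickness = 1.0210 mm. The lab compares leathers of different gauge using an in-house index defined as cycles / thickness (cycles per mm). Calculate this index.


Formula: Index = cycles / thickness
Substituting: Index = 87146 / 1.0210
Result: 85353.5749 cycles/mm


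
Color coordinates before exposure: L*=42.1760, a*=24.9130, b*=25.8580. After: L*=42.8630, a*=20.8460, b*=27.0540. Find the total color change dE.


dL = 0.6870, da = -4.0670, db = 1.1960
dE = sqrt(0.6870^2 + (-4.0670)^2 + 1.1960^2) = 4.2945


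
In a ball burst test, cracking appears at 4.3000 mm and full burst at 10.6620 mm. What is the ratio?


Formula: Ratio = crack / burst
Substituting: Ratio = 4.3000 / 10.6620
Result: 0.4033


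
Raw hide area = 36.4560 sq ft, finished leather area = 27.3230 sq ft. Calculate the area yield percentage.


Formula: Yield = finished / raw * 100
Substituting: Yield = 27.3230 / 36.4560 * 100
Result: 74.9479 %


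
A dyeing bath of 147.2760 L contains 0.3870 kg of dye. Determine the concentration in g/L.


Formula: Conc = dye_mass(kg) / volume(L) * 1000
Substituting: Conc = 0.3870 / 147.2760 * 1000
Result: 2.6277 g/L


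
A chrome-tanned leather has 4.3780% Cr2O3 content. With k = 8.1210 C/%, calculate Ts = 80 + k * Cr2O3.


Formula: Ts = 80 + k * Cr2O3
Substituting: Ts = 80 + 8.1210 * 4.3780
Result: 115.5537 C


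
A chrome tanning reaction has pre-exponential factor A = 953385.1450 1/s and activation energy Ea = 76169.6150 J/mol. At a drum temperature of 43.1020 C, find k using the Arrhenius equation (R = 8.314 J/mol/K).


T_K = T_C + 273.15 = 43.1020 + 273.15 = 316.2520 K
exponent = -Ea / (R * T_K) = -76169.6150 / (8.314 * 316.2520) = -28.9693
k = A * exp(exponent) = 953385.1450 * exp(-28.9693) = 2.5006e-07 1/s


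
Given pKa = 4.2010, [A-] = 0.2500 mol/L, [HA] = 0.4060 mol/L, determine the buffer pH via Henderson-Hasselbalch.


ratio = [A-] / [HA] = 0.2500 / 0.4060 = 0.6158
log10(ratio) = -0.2106
pH = pKa + log10(ratio) = 4.2010 - 0.2106 = 3.9904


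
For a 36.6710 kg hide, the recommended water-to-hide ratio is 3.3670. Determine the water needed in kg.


Formula: Water = hide_weight * ratio
Substituting: Water = 36.6710 * 3.3670
Result: 123.4713 kg


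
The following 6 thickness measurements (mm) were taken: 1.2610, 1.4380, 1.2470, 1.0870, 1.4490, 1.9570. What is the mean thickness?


Formula: Average = sum / n
Substituting: Average = 8.4390 / 6
Result: 1.4065 mm


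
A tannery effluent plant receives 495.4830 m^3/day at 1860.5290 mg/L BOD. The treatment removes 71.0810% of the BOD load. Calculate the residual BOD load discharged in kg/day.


Load_in = volume * conc / 1000 = 495.4830 * 1860.5290 / 1000 = 921.8605 kg/day
Removed = Load_in * eff / 100 = 921.8605 * 71.0810 / 100 = 655.2677 kg/day
Load_out = Load_in - Removed = 921.8605 - 655.2677 = 266.5928 kg/day


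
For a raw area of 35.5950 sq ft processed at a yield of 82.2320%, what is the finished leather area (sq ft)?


Formula: finished = raw * yield / 100
Substituting: finished = 35.5950 * 82.2320 / 100
Result: 29.2705 sq ft


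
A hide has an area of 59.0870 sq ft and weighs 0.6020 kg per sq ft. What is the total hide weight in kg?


Formula: Weight = area * weight_per_sqft
Substituting: Weight = 59.0870 * 0.6020
Result: 35.5704 kg


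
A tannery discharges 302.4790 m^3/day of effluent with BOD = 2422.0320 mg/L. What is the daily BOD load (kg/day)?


Formula: BOD_load = volume * conc / 1000
Substituting: BOD_load = 302.4790 * 2422.0320 / 1000
Result: 732.6138 kg/day


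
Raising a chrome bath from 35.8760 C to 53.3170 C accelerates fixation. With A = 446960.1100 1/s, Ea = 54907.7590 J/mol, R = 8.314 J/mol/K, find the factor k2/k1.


T1 = 35.8760 + 273.15 = 309.0260 K; T2 = 53.3170 + 273.15 = 326.4670 K
k1 = A * exp(-Ea/(R*T1)) = 446960.1100 * exp(-54907.7590/(8.314*309.0260)) = 2.3382e-04 1/s
k2 = A * exp(-Ea/(R*T2)) = 446960.1100 * exp(-54907.7590/(8.314*326.4670)) = 7.3236e-04 1/s
k2/k1 = 7.3236e-04 / 2.3382e-04 = 3.1322


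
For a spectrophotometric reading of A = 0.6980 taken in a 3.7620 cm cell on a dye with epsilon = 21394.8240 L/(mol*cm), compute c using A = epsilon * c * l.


Formula: c = A / (epsilon * l)
Substituting: c = 0.6980 / (21394.8240 * 3.7620)
Result: 8.6722e-06 mol/L


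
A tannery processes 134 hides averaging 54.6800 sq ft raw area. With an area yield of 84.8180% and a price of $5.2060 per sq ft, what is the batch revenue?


Raw_total = N * avg_area = 134 * 54.6800 = 7327.1200 sq ft
Finished = Raw_total * yield / 100 = 7327.1200 * 84.8180 / 100 = 6214.7166 sq ft
Value = Finished * price = 6214.7166 * 5.2060 = 32353.8148 $


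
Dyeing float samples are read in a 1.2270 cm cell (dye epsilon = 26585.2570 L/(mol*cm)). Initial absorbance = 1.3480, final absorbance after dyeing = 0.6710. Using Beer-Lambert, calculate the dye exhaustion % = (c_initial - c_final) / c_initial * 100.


c_initial = A_i / (epsilon * l) = 1.3480 / (26585.2570 * 1.2270) = 4.1324e-05 mol/L
c_final = A_f / (epsilon * l) = 0.6710 / (26585.2570 * 1.2270) = 2.0570e-05 mol/L
Exhaustion = (c_initial - c_final) / c_initial * 100 = (4.1324e-05 - 2.0570e-05) / 4.1324e-05 * 100 = 50.2226 %


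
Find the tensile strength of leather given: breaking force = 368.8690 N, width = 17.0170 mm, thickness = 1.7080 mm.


Formula: TS = force / (width * thickness)
Substituting: TS = 368.8690 / (17.0170 * 1.7080)
Result: 12.6912 N/mm^2


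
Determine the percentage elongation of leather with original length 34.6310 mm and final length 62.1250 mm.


Formula: Elongation = (Lf - L0) / L0 * 100
Substituting: Elongation = (62.1250 - 34.6310) / 34.6310 * 100
Result: 79.3913 %


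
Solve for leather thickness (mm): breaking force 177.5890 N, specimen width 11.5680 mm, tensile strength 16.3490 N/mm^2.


Formula: t = F / (TS * w)
Substituting: t = 177.5890 / (16.3490 * 11.5680)
Result: 0.9390 mm


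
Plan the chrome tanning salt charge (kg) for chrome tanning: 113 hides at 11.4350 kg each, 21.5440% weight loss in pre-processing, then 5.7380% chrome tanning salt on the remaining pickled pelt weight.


Total_raw = N * avg_wt = 113 * 11.4350 = 1292.1550 kg
Substrate = Total_raw * (1 - loss/100) = 1292.1550 * (1 - 21.5440/100) = 1013.7731 kg
Chrome = Substrate * pct / 100 = 1013.7731 * 5.7380 / 100 = 58.1703 kg


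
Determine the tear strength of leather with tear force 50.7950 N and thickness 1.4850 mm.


Formula: Tear strength = force / thickness
Substituting: Tear strength = 50.7950 / 1.4850
Result: 34.2054 N/mm


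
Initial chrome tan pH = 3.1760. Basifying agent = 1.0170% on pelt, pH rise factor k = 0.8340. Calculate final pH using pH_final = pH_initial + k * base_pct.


Formula: pH_final = pH_initial + k * base_pct
Substituting: pH_final = 3.1760 + 0.8340 * 1.0170
Result: 4.0242


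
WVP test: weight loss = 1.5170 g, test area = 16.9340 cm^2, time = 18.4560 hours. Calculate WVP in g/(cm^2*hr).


Formula: WVP = loss / (area * time)
Substituting: WVP = 1.5170 / (16.9340 * 18.4560)
Result: 0.00485387 g/(cm^2*hr)


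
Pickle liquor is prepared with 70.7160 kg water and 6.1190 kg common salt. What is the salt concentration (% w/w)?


Formula: Conc = salt / (water + salt) * 100
Substituting: Conc = 6.1190 / (70.7160 + 6.1190) * 100
Result: 7.9638 %


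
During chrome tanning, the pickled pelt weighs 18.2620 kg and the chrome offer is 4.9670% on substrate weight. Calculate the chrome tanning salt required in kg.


Formula: Chrome = substrate * pct / 100
Substituting: Chrome = 18.2620 * 4.9670 / 100
Result: 0.9071 kg


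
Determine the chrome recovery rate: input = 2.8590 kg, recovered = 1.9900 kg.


Formula: Recovery = recovered / input * 100
Substituting: Recovery = 1.9900 / 2.8590 * 100
Result: 69.6048 %


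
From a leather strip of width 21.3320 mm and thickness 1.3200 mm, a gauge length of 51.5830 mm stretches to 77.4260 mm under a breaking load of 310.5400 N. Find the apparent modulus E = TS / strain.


TS = F / (w * t) = 310.5400 / (21.3320 * 1.3200) = 11.0284 N/mm^2
strain = (Lf - L0) / L0 = (77.4260 - 51.5830) / 51.5830 = 0.5010
E = TS / strain = 11.0284 / 0.5010 = 22.0128 N/mm^2


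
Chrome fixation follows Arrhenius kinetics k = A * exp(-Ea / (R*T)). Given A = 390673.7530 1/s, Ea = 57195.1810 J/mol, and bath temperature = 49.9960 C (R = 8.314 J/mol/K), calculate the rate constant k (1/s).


T_K = T_C + 273.15 = 49.9960 + 273.15 = 323.1460 K
exponent = -Ea / (R * T_K) = -57195.1810 / (8.314 * 323.1460) = -21.2888
k = A * exp(exponent) = 390673.7530 * exp(-21.2888) = 2.2193e-04 1/s
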